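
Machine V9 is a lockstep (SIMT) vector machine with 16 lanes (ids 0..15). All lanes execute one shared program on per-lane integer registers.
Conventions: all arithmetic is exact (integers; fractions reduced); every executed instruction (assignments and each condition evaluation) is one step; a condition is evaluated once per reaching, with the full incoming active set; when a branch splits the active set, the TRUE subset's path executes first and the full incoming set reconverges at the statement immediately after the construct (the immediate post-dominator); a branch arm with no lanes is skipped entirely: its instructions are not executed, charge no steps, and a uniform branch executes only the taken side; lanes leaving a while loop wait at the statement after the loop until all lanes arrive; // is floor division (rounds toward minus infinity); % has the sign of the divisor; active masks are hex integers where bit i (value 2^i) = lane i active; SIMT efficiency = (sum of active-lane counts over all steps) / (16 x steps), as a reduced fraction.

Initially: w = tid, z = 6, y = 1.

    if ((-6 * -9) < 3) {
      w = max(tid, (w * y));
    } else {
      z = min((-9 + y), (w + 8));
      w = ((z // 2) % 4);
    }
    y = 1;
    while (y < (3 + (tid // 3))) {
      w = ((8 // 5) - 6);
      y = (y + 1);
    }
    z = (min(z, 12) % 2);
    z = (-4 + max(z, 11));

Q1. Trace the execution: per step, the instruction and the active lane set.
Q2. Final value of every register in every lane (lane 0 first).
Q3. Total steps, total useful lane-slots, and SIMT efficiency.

step 0: eval ((-6 * -9) < 3)         0xffff
step 1: z <- min((-9 + y), (w + 8))  0xffff
step 2: w <- ((z // 2) % 4)          0xffff
step 3: y <- 1                       0xffff
step 4: eval (y < (3 + (tid // 3)))  0xffff
step 5: w <- ((8 // 5) - 6)          0xffff
step 6: y <- (y + 1)                 0xffff
step 7: eval (y < (3 + (tid // 3)))  0xffff
step 8: w <- ((8 // 5) - 6)          0xffff
step 9: y <- (y + 1)                 0xffff
step 10: eval (y < (3 + (tid // 3)))  0xffff
step 11: w <- ((8 // 5) - 6)          0xfff8
step 12: y <- (y + 1)                 0xfff8
step 13: eval (y < (3 + (tid // 3)))  0xfff8
step 14: w <- ((8 // 5) - 6)          0xffc0
step 15: y <- (y + 1)                 0xffc0
step 16: eval (y < (3 + (tid // 3)))  0xffc0
step 17: w <- ((8 // 5) - 6)          0xfe00
step 18: y <- (y + 1)                 0xfe00
step 19: eval (y < (3 + (tid // 3)))  0xfe00
step 20: w <- ((8 // 5) - 6)          0xf000
step 21: y <- (y + 1)                 0xf000
step 22: eval (y < (3 + (tid // 3)))  0xf000
step 23: w <- ((8 // 5) - 6)          0x8000
step 24: y <- (y + 1)                 0x8000
step 25: eval (y < (3 + (tid // 3)))  0x8000
step 26: z <- (min(z, 12) % 2)        0xffff
step 27: z <- (-4 + max(z, 11))       0xffff

Answer: 28 steps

w: -5,-5,-5,-5,-5,-5,-5,-5,-5,-5,-5,-5,-5,-5,-5,-5
z: 7,7,7,7,7,7,7,7,7,7,7,7,7,7,7,7
y: 3,3,3,4,4,4,5,5,5,6,6,6,7,7,7,8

steps = 28; useful = 313; efficiency = 313/448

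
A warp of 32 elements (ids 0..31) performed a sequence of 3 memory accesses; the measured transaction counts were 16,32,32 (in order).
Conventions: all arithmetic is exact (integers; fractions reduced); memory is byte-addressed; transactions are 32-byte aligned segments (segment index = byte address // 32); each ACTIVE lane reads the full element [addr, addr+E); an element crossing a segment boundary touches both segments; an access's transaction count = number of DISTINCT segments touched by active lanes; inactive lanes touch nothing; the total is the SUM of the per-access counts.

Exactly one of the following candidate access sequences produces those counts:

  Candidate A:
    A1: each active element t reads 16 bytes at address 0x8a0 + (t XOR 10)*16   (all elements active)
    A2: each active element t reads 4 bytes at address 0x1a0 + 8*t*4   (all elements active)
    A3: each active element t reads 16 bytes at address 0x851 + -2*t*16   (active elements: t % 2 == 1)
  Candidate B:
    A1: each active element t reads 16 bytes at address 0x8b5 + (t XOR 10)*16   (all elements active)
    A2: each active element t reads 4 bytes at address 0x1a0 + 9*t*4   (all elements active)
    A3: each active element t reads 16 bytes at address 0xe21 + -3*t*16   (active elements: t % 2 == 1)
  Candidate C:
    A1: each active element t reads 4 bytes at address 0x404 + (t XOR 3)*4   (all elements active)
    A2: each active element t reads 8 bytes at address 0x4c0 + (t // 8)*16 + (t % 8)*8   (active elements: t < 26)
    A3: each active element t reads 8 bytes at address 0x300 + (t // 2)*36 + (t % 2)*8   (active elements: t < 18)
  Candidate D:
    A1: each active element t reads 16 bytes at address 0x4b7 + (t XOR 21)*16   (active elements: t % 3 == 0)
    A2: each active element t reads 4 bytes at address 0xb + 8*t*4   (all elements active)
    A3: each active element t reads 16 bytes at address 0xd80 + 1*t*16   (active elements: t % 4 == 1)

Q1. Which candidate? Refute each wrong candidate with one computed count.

B: A1 gives 17 transactions, not 16
C: A1 gives 5 transactions, not 16
D: A1 gives 12 transactions, not 16
A: all counts match (16,32,32)

Answer: A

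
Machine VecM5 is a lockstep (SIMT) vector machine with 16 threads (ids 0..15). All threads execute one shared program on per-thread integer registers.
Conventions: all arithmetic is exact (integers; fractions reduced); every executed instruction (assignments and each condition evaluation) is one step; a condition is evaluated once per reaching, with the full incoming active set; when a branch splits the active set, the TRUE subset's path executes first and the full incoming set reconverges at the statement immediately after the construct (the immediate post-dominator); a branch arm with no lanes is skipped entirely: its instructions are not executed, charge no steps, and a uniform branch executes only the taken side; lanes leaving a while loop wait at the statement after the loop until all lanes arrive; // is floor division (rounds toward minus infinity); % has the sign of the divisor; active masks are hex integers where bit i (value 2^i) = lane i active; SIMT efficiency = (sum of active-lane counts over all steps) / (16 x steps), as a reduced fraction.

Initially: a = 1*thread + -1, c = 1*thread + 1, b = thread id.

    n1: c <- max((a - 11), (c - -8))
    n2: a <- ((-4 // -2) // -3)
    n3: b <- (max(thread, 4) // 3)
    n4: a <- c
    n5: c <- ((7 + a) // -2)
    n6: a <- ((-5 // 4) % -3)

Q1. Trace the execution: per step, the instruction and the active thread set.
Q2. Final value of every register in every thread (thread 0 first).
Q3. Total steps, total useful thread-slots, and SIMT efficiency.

step 0: c <- max((a - 11), (c - -8)) 0xffff
step 1: a <- ((-4 // -2) // -3)      0xffff
step 2: b <- (max(thread, 4) // 3)   0xffff
step 3: a <- c                       0xffff
step 4: c <- ((7 + a) // -2)         0xffff
step 5: a <- ((-5 // 4) % -3)        0xffff

Answer: 6 steps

a: -2,-2,-2,-2,-2,-2,-2,-2,-2,-2,-2,-2,-2,-2,-2,-2
c: -8,-9,-9,-10,-10,-11,-11,-12,-12,-13,-13,-14,-14,-15,-15,-16
b: 1,1,1,1,1,1,2,2,2,3,3,3,4,4,4,5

steps = 6; useful = 96; efficiency = 96/96 = 1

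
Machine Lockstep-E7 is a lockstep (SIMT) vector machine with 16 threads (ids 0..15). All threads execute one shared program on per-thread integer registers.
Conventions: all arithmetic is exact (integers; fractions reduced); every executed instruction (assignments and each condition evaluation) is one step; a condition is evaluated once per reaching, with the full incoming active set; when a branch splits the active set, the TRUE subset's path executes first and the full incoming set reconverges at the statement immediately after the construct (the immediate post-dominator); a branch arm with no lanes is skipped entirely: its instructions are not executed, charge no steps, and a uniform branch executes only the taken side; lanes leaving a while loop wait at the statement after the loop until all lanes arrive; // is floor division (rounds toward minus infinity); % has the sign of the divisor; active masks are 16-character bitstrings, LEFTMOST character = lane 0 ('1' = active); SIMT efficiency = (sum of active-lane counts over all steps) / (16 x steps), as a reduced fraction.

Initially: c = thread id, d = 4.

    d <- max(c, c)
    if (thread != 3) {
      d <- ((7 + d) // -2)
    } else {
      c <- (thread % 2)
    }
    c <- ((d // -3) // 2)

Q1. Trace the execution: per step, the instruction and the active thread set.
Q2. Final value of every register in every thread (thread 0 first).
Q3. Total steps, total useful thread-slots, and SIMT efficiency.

step 0: d <- max(c, c)               1111111111111111
step 1: eval (thread != 3)           1111111111111111
step 2: d <- ((7 + d) // -2)         1110111111111111
step 3: c <- (thread % 2)            0001000000000000
step 4: c <- ((d // -3) // 2)        1111111111111111

Answer: 5 steps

c: 0,0,0,-1,1,1,1,1,1,1,1,1,1,1,1,1
d: -4,-4,-5,3,-6,-6,-7,-7,-8,-8,-9,-9,-10,-10,-11,-11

steps = 5; useful = 64; efficiency = 64/80 = 4/5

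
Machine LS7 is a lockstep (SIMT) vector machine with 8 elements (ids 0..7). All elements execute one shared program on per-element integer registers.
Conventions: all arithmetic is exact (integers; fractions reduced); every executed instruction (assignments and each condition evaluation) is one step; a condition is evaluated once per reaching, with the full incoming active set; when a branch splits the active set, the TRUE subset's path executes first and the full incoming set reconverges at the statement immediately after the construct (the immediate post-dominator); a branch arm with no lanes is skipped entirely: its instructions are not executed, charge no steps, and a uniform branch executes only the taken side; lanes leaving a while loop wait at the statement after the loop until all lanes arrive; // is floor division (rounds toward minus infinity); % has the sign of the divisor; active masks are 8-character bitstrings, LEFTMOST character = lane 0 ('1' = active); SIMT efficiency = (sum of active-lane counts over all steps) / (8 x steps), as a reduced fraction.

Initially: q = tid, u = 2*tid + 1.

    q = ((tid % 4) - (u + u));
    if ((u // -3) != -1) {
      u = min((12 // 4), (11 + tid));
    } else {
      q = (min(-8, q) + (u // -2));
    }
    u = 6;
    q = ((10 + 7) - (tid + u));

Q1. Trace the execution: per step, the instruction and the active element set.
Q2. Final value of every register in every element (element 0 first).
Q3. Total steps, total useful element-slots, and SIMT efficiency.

step 0: q <- ((tid % 4) - (u + u))   11111111
step 1: eval ((u // -3) != -1)       11111111
step 2: u <- min((12 // 4), (11 + tid)) 00111111
step 3: q <- (min(-8, q) + (u // -2)) 11000000
step 4: u <- 6                       11111111
step 5: q <- ((10 + 7) - (tid + u))  11111111

Answer: 6 steps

q: 11,10,9,8,7,6,5,4
u: 6,6,6,6,6,6,6,6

steps = 6; useful = 40; efficiency = 40/48 = 5/6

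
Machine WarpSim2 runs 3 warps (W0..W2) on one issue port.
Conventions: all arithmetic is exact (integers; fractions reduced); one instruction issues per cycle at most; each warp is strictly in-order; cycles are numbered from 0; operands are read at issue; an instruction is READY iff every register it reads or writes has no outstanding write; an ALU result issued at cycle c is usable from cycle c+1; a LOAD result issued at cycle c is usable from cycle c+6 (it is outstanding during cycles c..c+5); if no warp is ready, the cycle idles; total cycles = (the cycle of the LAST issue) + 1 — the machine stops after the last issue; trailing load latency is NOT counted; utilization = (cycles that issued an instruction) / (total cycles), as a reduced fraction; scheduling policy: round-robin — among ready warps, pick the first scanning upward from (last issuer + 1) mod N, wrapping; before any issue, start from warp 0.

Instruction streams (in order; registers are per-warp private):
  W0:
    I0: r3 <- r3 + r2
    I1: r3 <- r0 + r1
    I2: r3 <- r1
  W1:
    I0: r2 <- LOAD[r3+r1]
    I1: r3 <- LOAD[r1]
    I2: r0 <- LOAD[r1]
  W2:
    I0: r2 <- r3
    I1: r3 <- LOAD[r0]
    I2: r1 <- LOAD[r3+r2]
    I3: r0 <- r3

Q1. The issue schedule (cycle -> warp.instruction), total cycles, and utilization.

cycle 0: W0.I0
cycle 1: W1.I0
cycle 2: W2.I0
cycle 3: W0.I1
cycle 4: W1.I1
cycle 5: W2.I1
cycle 6: W0.I2
cycle 7: W1.I2
cycle 8: idle
cycle 9: idle
cycle 10: idle
cycle 11: W2.I2
cycle 12: W2.I3

Answer: 13 cycles, utilization 10/13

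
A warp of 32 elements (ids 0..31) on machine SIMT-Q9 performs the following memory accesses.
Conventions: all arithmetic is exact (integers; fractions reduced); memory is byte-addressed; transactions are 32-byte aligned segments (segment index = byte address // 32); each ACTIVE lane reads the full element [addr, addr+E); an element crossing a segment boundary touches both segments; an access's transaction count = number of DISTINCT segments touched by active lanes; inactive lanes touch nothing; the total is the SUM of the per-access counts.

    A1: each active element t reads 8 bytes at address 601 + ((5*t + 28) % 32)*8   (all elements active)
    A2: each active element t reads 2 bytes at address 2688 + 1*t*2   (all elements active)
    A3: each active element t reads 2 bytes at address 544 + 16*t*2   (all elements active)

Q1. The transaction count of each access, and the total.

A1: 9 transactions
A2: 2 transactions
A3: 32 transactions

Answer: 9,2,32; total 43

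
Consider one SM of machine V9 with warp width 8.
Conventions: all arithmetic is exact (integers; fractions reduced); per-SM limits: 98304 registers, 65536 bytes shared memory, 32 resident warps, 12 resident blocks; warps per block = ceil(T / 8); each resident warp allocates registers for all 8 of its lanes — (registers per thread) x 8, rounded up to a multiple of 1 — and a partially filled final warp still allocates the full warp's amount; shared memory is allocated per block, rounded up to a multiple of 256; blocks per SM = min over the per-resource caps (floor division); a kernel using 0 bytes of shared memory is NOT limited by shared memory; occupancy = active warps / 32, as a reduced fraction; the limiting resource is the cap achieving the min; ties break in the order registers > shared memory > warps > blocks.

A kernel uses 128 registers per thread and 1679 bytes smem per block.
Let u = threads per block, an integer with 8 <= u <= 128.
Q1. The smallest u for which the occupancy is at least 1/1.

Answer: u = 25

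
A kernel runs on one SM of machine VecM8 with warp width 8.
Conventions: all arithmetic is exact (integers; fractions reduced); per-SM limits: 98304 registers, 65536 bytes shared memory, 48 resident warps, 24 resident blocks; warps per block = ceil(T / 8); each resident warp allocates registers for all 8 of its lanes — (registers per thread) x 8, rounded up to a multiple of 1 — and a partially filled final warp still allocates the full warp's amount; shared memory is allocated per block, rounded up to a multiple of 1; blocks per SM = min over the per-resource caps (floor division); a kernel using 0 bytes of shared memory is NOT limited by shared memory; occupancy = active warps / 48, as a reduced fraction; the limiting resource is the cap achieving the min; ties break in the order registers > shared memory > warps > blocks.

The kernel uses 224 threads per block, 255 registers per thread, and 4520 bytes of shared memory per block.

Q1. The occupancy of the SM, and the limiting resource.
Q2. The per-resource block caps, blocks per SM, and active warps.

Answer: occupancy 7/12, limited by registers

registers: 1 block
shared memory: 14 blocks
warps: 1 block
blocks: 24 blocks

Answer: 1 block, 28 active warps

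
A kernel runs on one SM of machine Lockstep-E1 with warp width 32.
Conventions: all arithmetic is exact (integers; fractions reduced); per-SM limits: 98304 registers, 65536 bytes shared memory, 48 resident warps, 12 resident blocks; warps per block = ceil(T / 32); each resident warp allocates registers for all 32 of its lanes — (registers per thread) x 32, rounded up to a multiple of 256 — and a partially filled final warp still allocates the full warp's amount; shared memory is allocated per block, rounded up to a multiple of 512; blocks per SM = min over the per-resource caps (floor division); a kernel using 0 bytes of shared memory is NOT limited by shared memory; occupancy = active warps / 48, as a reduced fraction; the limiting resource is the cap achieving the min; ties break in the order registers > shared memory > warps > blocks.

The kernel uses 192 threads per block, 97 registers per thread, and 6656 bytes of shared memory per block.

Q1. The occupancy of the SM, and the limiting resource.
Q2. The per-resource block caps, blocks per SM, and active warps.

Answer: occupancy 1/2, limited by registers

registers: 4 blocks
shared memory: 9 blocks
warps: 8 blocks
blocks: 12 blocks

Answer: 4 blocks, 24 active warps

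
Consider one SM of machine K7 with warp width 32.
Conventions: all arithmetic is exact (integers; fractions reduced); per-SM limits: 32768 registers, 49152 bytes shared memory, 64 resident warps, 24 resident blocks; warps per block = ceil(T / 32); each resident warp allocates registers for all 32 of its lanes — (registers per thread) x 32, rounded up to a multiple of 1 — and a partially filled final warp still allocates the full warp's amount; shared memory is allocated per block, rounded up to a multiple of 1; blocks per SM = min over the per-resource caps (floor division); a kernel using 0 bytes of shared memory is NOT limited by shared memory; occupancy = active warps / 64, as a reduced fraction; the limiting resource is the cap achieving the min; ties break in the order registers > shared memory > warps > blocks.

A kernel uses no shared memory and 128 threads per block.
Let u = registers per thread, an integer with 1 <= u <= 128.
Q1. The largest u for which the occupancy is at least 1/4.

Answer: u = 64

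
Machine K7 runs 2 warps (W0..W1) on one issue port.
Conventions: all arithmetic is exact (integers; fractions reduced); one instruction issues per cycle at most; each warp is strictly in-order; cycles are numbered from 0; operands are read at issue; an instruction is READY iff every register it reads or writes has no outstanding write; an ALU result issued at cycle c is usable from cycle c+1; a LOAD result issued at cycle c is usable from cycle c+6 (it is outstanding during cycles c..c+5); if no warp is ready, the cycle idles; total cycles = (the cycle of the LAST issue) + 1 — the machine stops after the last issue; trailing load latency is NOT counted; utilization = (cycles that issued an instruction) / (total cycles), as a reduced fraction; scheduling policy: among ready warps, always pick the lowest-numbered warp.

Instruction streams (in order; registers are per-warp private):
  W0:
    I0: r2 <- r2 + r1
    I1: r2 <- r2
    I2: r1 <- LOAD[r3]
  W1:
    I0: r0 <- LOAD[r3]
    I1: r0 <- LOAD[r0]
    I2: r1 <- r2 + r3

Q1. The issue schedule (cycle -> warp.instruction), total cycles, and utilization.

cycle 0: W0.I0
cycle 1: W0.I1
cycle 2: W0.I2
cycle 3: W1.I0
cycle 4: idle
cycle 5: idle
cycle 6: idle
cycle 7: idle
cycle 8: idle
cycle 9: W1.I1
cycle 10: W1.I2

Answer: 11 cycles, utilization 6/11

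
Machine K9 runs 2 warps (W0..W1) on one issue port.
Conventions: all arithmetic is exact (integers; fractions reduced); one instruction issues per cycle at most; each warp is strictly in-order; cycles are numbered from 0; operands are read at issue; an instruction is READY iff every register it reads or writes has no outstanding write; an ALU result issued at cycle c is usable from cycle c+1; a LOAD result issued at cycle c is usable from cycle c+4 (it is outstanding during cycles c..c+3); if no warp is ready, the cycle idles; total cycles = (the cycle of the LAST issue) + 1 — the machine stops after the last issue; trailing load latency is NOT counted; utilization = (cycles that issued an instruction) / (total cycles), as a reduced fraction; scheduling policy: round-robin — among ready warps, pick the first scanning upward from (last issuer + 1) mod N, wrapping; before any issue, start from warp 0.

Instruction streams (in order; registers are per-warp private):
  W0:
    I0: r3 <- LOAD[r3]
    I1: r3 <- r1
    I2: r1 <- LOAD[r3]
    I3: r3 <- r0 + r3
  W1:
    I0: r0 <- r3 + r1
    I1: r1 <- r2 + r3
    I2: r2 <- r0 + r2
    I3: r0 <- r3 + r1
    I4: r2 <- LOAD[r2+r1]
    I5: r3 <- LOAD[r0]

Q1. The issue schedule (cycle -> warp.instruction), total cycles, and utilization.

cycle 0: W0.I0
cycle 1: W1.I0
cycle 2: W1.I1
cycle 3: W1.I2
cycle 4: W0.I1
cycle 5: W1.I3
cycle 6: W0.I2
cycle 7: W1.I4
cycle 8: W0.I3
cycle 9: W1.I5

Answer: 10 cycles, utilization 1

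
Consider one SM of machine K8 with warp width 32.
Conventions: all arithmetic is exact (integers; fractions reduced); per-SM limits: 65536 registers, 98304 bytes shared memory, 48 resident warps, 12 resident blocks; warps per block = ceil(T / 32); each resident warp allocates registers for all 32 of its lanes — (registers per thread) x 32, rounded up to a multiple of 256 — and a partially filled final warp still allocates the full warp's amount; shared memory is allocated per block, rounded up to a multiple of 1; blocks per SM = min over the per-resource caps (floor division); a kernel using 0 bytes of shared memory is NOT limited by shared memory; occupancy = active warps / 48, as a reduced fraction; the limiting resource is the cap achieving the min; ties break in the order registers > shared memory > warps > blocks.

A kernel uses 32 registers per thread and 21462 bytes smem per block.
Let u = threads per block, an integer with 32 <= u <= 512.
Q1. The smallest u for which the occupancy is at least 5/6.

Answer: u = 289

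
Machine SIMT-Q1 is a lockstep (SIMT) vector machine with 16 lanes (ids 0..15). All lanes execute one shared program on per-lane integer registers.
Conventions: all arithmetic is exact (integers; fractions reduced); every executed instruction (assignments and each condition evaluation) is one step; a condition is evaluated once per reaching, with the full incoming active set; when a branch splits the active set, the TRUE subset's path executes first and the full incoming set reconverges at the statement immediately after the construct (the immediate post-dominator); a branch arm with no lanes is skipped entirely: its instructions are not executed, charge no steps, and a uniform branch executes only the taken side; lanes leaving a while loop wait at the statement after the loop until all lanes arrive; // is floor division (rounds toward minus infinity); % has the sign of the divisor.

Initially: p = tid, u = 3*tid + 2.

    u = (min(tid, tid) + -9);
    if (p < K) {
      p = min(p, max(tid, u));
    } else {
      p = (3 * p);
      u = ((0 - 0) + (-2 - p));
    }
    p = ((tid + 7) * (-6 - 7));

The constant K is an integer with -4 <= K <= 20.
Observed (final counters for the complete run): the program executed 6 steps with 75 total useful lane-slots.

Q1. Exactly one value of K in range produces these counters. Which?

Answer: K = 5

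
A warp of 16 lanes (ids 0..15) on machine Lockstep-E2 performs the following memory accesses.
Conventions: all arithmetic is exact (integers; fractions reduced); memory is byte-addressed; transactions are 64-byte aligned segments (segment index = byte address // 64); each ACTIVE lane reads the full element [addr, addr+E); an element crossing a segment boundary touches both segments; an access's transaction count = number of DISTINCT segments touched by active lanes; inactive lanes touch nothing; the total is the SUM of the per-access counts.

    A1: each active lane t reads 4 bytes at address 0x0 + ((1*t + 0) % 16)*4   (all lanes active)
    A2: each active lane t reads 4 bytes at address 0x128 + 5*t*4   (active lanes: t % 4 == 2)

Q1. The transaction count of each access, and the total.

A1: 1 transaction
A2: 4 transactions

Answer: 1,4; total 5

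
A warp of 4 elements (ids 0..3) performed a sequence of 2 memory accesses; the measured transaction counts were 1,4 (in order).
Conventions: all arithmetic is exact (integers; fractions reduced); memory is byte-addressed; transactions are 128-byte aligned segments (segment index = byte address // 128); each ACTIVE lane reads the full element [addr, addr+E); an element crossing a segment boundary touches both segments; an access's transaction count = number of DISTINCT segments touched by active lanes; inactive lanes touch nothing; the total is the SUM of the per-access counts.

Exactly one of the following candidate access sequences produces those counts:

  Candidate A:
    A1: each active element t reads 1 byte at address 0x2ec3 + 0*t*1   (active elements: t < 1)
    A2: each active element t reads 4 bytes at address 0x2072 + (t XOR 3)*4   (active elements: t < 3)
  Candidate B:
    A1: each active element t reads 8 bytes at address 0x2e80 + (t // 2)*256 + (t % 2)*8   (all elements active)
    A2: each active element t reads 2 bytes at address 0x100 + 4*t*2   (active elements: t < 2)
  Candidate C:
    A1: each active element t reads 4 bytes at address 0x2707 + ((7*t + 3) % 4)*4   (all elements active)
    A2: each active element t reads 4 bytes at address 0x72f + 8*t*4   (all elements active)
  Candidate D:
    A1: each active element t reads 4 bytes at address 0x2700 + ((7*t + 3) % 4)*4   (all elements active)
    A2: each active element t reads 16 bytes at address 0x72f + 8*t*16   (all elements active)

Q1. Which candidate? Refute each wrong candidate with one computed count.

A: A2 gives 2 transactions, not 4
B: A1 gives 2 transactions, not 1
C: A2 gives 2 transactions, not 4
D: all counts match (1,4)

Answer: D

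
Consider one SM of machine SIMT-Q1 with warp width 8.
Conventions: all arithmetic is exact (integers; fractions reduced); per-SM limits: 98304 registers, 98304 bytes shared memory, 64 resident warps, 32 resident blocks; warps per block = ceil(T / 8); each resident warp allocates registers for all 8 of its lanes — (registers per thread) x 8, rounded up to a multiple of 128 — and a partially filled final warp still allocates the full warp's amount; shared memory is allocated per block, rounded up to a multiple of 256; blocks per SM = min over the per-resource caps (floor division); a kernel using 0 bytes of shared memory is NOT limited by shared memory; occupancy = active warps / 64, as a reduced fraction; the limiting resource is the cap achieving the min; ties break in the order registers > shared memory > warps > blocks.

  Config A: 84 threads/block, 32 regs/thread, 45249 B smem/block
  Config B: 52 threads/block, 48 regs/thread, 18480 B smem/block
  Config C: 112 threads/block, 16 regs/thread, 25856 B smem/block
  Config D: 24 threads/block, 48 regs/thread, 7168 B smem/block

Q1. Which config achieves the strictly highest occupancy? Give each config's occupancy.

occupancies: A 11/32, B 35/64, C 21/32, D 39/64

Answer: C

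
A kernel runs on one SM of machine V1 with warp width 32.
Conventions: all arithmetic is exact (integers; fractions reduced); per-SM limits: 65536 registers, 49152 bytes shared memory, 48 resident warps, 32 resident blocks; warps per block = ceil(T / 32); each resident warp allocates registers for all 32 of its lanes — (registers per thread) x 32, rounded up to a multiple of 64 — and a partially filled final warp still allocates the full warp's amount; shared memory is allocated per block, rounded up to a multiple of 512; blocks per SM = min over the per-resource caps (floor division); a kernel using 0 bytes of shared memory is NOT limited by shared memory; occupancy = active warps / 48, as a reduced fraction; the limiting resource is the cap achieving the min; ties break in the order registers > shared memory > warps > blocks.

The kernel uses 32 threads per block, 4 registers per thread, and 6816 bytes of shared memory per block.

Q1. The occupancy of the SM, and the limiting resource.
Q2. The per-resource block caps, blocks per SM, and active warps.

Answer: occupancy 1/8, limited by shared memory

registers: 512 blocks
shared memory: 6 blocks
warps: 48 blocks
blocks: 32 blocks

Answer: 6 blocks, 6 active warps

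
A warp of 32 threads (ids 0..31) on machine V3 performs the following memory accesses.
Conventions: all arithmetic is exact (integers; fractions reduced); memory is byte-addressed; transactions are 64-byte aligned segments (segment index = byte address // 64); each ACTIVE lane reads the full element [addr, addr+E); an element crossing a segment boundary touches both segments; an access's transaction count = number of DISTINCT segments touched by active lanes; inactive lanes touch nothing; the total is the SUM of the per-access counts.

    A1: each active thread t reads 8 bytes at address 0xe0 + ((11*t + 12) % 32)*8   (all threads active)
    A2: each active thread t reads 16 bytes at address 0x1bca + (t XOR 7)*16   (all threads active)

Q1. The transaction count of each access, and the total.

A1: 5 transactions
A2: 9 transactions

Answer: 5,9; total 14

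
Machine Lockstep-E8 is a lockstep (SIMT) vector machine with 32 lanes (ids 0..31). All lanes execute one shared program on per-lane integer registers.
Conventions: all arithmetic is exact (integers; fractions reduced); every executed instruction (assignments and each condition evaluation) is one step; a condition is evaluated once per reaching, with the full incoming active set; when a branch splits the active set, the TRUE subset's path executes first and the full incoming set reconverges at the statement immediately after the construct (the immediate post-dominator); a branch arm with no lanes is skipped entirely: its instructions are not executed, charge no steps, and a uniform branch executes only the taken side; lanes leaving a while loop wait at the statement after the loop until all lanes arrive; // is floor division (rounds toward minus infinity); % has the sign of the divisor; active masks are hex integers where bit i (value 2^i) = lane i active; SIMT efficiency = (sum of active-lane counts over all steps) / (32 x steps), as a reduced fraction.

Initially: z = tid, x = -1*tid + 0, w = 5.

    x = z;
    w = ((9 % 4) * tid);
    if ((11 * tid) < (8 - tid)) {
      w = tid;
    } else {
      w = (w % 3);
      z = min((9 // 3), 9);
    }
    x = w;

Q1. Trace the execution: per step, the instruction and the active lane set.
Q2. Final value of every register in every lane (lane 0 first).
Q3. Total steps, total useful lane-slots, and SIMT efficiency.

step 0: x <- z                       0xffffffff
step 1: w <- ((9 % 4) * tid)         0xffffffff
step 2: eval ((11 * tid) < (8 - tid)) 0xffffffff
step 3: w <- tid                     0x00000001
step 4: w <- (w % 3)                 0xfffffffe
step 5: z <- min((9 // 3), 9)        0xfffffffe
step 6: x <- w                       0xffffffff

Answer: 7 steps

z: 0,3,3,3,3,3,3,3,3,3,3,3,3,3,3,3,3,3,3,3,3,3,3,3,3,3,3,3,3,3,3,3
x: 0,1,2,0,1,2,0,1,2,0,1,2,0,1,2,0,1,2,0,1,2,0,1,2,0,1,2,0,1,2,0,1
w: 0,1,2,0,1,2,0,1,2,0,1,2,0,1,2,0,1,2,0,1,2,0,1,2,0,1,2,0,1,2,0,1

steps = 7; useful = 191; efficiency = 191/224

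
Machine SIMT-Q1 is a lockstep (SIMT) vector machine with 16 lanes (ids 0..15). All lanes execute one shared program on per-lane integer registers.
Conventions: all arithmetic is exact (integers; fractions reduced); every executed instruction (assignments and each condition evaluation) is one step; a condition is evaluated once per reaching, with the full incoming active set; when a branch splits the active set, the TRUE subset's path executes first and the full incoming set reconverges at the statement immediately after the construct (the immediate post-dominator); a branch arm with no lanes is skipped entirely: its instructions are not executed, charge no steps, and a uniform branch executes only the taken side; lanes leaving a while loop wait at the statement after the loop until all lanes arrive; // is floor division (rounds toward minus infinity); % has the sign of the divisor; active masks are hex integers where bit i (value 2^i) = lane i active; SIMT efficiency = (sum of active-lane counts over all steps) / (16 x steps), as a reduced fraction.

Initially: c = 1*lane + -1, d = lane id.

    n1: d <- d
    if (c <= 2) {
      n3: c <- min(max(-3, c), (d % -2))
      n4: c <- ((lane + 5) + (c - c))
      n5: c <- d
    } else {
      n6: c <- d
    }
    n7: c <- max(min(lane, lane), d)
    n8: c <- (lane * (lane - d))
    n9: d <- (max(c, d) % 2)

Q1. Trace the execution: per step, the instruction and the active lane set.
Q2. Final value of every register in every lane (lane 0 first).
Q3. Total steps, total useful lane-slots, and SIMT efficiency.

step 0: d <- d                       0xffff
step 1: eval (c <= 2)                0xffff
step 2: c <- min(max(-3, c), (d % -2)) 0x000f
step 3: c <- ((lane + 5) + (c - c))  0x000f
step 4: c <- d                       0x000f
step 5: c <- d                       0xfff0
step 6: c <- max(min(lane, lane), d) 0xffff
step 7: c <- (lane * (lane - d))     0xffff
step 8: d <- (max(c, d) % 2)         0xffff

Answer: 9 steps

c: 0,0,0,0,0,0,0,0,0,0,0,0,0,0,0,0
d: 0,1,0,1,0,1,0,1,0,1,0,1,0,1,0,1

steps = 9; useful = 104; efficiency = 104/144 = 13/18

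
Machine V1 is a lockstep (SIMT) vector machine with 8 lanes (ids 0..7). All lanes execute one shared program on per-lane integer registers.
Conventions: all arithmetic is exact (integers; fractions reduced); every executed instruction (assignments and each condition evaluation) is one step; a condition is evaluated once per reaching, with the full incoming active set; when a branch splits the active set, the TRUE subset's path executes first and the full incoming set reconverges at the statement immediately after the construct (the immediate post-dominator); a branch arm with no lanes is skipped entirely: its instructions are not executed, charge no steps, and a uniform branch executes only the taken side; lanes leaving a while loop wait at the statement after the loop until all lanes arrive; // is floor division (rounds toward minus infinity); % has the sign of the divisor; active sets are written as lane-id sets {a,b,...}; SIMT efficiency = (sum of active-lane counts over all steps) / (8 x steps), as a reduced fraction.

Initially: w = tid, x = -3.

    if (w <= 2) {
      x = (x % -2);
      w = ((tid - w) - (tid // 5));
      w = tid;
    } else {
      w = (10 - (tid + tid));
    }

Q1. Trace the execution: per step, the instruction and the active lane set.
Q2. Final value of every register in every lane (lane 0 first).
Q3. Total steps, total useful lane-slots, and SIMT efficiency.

step 0: eval (w <= 2)                {0,1,2,3,4,5,6,7}
step 1: x <- (x % -2)                {0,1,2}
step 2: w <- ((tid - w) - (tid // 5)) {0,1,2}
step 3: w <- tid                     {0,1,2}
step 4: w <- (10 - (tid + tid))      {3,4,5,6,7}

Answer: 5 steps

w: 0,1,2,4,2,0,-2,-4
x: -1,-1,-1,-3,-3,-3,-3,-3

steps = 5; useful = 22; efficiency = 22/40 = 11/20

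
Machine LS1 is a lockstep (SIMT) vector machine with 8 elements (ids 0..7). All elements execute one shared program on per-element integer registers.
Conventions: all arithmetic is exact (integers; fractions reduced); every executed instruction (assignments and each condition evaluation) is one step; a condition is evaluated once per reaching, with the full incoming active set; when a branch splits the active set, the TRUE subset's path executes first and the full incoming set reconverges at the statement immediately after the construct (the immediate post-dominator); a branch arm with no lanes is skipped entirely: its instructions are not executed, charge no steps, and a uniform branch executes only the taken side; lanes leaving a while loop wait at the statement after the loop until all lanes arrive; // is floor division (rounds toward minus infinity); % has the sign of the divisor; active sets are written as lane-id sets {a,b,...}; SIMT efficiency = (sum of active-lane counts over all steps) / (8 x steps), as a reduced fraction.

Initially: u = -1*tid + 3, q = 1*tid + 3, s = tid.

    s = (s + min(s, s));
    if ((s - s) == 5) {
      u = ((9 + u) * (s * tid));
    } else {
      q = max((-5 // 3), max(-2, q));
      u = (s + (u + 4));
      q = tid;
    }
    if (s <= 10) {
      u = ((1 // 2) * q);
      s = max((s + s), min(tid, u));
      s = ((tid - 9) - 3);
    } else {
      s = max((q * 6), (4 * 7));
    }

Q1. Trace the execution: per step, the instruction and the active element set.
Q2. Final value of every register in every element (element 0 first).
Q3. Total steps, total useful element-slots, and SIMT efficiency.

step 0: s <- (s + min(s, s))         {0,1,2,3,4,5,6,7}
step 1: eval ((s - s) == 5)          {0,1,2,3,4,5,6,7}
step 2: q <- max((-5 // 3), max(-2, q)) {0,1,2,3,4,5,6,7}
step 3: u <- (s + (u + 4))           {0,1,2,3,4,5,6,7}
step 4: q <- tid                     {0,1,2,3,4,5,6,7}
step 5: eval (s <= 10)               {0,1,2,3,4,5,6,7}
step 6: u <- ((1 // 2) * q)          {0,1,2,3,4,5}
step 7: s <- max((s + s), min(tid, u)) {0,1,2,3,4,5}
step 8: s <- ((tid - 9) - 3)         {0,1,2,3,4,5}
step 9: s <- max((q * 6), (4 * 7))   {6,7}

Answer: 10 steps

u: 0,0,0,0,0,0,13,14
q: 0,1,2,3,4,5,6,7
s: -12,-11,-10,-9,-8,-7,36,42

steps = 10; useful = 68; efficiency = 68/80 = 17/20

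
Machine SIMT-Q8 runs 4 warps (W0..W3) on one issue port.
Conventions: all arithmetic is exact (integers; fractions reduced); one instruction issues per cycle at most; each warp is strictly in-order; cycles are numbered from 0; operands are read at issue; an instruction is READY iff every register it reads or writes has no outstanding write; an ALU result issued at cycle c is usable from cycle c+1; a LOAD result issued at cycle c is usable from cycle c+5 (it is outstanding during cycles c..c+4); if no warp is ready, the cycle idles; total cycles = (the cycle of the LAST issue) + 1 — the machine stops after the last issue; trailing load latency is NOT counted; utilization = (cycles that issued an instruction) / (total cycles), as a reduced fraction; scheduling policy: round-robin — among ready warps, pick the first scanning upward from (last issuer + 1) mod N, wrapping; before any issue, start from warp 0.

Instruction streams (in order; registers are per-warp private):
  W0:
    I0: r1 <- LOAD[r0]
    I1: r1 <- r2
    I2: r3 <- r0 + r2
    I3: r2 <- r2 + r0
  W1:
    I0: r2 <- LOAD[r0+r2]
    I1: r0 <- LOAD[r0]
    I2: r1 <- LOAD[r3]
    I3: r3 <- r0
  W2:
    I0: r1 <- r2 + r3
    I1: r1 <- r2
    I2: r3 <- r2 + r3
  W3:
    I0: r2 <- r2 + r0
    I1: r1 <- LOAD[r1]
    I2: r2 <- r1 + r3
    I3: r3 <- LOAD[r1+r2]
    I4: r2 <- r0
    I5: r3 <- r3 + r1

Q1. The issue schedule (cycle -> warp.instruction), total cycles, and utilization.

cycle 0: W0.I0
cycle 1: W1.I0
cycle 2: W2.I0
cycle 3: W3.I0
cycle 4: W1.I1
cycle 5: W2.I1
cycle 6: W3.I1
cycle 7: W0.I1
cycle 8: W1.I2
cycle 9: W2.I2
cycle 10: W0.I2
cycle 11: W1.I3
cycle 12: W3.I2
cycle 13: W0.I3
cycle 14: W3.I3
cycle 15: W3.I4
cycle 16: idle
cycle 17: idle
cycle 18: idle
cycle 19: W3.I5

Answer: 20 cycles, utilization 17/20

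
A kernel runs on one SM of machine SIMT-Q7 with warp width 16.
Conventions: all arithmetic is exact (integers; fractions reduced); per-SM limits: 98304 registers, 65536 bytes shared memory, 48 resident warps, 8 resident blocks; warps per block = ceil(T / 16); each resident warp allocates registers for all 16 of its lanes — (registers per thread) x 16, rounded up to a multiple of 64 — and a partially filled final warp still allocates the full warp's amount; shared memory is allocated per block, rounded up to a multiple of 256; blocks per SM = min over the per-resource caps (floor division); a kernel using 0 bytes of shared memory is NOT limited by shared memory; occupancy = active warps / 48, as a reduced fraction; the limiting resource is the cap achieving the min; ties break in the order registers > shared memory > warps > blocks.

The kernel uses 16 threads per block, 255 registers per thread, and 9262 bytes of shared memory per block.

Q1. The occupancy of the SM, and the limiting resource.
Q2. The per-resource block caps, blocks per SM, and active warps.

Answer: occupancy 1/8, limited by shared memory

registers: 24 blocks
shared memory: 6 blocks
warps: 48 blocks
blocks: 8 blocks

Answer: 6 blocks, 6 active warps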